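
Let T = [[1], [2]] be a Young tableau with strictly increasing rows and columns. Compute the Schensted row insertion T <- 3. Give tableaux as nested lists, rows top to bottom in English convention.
[[1, 3], [2]]

3 is larger than every entry of row 1, so it is appended to row 1. The new tableau is [[1, 3], [2]].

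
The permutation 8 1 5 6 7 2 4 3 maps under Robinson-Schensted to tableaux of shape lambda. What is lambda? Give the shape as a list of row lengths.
[4, 2, 1, 1]

Row-insert each entry into an empty tableau.

After inserting 8: P = [[8]].
After inserting 1: P = [[1], [8]].
After inserting 5: P = [[1, 5], [8]].
After inserting 6: P = [[1, 5, 6], [8]].
After inserting 7: P = [[1, 5, 6, 7], [8]].
After inserting 2: P = [[1, 2, 6, 7], [5], [8]].
After inserting 4: P = [[1, 2, 4, 7], [5, 6], [8]].
After inserting 3: P = [[1, 2, 3, 7], [4, 6], [5], [8]].

The final insertion tableau P = [[1, 2, 3, 7], [4, 6], [5], [8]] has shape [4, 2, 1, 1].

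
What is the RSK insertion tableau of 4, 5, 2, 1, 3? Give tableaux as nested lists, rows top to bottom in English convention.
P = [[1, 3], [2, 5], [4]]

After inserting 4: P = [[4]].
After inserting 5: P = [[4, 5]].
After inserting 2: P = [[2, 5], [4]].
After inserting 1: P = [[1, 5], [2], [4]].
After inserting 3: P = [[1, 3], [2, 5], [4]].

So P = [[1, 3], [2, 5], [4]].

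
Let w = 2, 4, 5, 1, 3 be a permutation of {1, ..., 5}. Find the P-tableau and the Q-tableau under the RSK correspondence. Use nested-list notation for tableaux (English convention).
P = [[1, 3, 5], [2, 4]], Q = [[1, 2, 3], [4, 5]]

Insert each entry of the permutation into P by Schensted row insertion, recording in Q the position of each new cell.

Insert 2: appended to row 1. P = [[2]], Q = [[1]].
Insert 4: appended to row 1. P = [[2, 4]], Q = [[1, 2]].
Insert 5: appended to row 1. P = [[2, 4, 5]], Q = [[1, 2, 3]].
Insert 1: 1 bumps 2 from row 1; 2 starts row 2. P = [[1, 4, 5], [2]], Q = [[1, 2, 3], [4]].
Insert 3: 3 bumps 4 from row 1; 4 appends to row 2. P = [[1, 3, 5], [2, 4]], Q = [[1, 2, 3], [4, 5]].

So P = [[1, 3, 5], [2, 4]], Q = [[1, 2, 3], [4, 5]].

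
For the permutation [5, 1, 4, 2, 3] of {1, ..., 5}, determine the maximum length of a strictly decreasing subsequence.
3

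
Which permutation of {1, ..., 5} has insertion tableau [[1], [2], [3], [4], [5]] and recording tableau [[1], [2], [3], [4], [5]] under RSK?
Reverse the RSK construction: for i from n down to 1, find the cell of Q containing i, remove the entry at that cell from P, and reverse-bump it up through P; the value ejected from row 1 is w(i).

Step i=5: Q has 5 at row 5, column 1; remove 5 from row 5 of P and reverse-bump: 5 enters row 4 and ejects 4; 4 enters row 3 and ejects 3; 3 enters row 2 and ejects 2; 2 enters row 1 and ejects 1. So w(5) = 1. P is now [[2], [3], [4], [5]].
Step i=4: Q has 4 at row 4, column 1; remove 5 from row 4 of P and reverse-bump: 5 enters row 3 and ejects 4; 4 enters row 2 and ejects 3; 3 enters row 1 and ejects 2. So w(4) = 2. P is now [[3], [4], [5]].
Step i=3: Q has 3 at row 3, column 1; remove 5 from row 3 of P and reverse-bump: 5 enters row 2 and ejects 4; 4 enters row 1 and ejects 3. So w(3) = 3. P is now [[4], [5]].
Step i=2: Q has 2 at row 2, column 1; remove 5 from row 2 of P and reverse-bump: 5 enters row 1 and ejects 4. So w(2) = 4. P is now [[5]].
Step i=1: Q has 1 at row 1, column 1; remove that cell from P, ejecting 5. So w(1) = 5. P is now [].

So w = 5 4 3 2 1.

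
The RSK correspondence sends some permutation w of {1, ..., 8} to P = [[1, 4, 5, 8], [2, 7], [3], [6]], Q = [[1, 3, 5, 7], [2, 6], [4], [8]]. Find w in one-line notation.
Reverse the RSK construction: for i from n down to 1, find the cell of Q containing i, remove the entry at that cell from P, and reverse-bump it up through P; the value ejected from row 1 is w(i).

Step i=8: Q has 8 at row 4, column 1; remove 6 from row 4 of P and reverse-bump: 6 enters row 3 and ejects 3; 3 enters row 2 and ejects 2; 2 enters row 1 and ejects 1. So w(8) = 1. P is now [[2, 4, 5, 8], [3, 7], [6]].
Step i=7: Q has 7 at row 1, column 4; remove that cell from P, ejecting 8. So w(7) = 8. P is now [[2, 4, 5], [3, 7], [6]].
Step i=6: Q has 6 at row 2, column 2; remove 7 from row 2 of P and reverse-bump: 7 enters row 1 and ejects 5. So w(6) = 5. P is now [[2, 4, 7], [3], [6]].
Step i=5: Q has 5 at row 1, column 3; remove that cell from P, ejecting 7. So w(5) = 7. P is now [[2, 4], [3], [6]].
Step i=4: Q has 4 at row 3, column 1; remove 6 from row 3 of P and reverse-bump: 6 enters row 2 and ejects 3; 3 enters row 1 and ejects 2. So w(4) = 2. P is now [[3, 4], [6]].
Step i=3: Q has 3 at row 1, column 2; remove that cell from P, ejecting 4. So w(3) = 4. P is now [[3], [6]].
Step i=2: Q has 2 at row 2, column 1; remove 6 from row 2 of P and reverse-bump: 6 enters row 1 and ejects 3. So w(2) = 3. P is now [[6]].
Step i=1: Q has 1 at row 1, column 1; remove that cell from P, ejecting 6. So w(1) = 6. P is now [].

So w = 6 3 4 2 7 5 8 1.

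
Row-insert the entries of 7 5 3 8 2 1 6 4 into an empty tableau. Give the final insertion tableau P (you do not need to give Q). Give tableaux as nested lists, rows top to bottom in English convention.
P = [[1, 4], [2, 6], [3, 8], [5], [7]]

Insert 7: appended to row 1. P = [[7]].
Insert 5: 5 bumps 7 from row 1; 7 starts row 2. P = [[5], [7]].
Insert 3: 3 bumps 5 from row 1; 5 bumps 7 from row 2; 7 starts row 3. P = [[3], [5], [7]].
Insert 8: appended to row 1. P = [[3, 8], [5], [7]].
Insert 2: 2 bumps 3 from row 1; 3 bumps 5 from row 2; 5 bumps 7 from row 3; 7 starts row 4. P = [[2, 8], [3], [5], [7]].
Insert 1: 1 bumps 2 from row 1; 2 bumps 3 from row 2; 3 bumps 5 from row 3; 5 bumps 7 from row 4; 7 starts row 5. P = [[1, 8], [2], [3], [5], [7]].
Insert 6: 6 bumps 8 from row 1; 8 appends to row 2. P = [[1, 6], [2, 8], [3], [5], [7]].
Insert 4: 4 bumps 6 from row 1; 6 bumps 8 from row 2; 8 appends to row 3. P = [[1, 4], [2, 6], [3, 8], [5], [7]].

So P = [[1, 4], [2, 6], [3, 8], [5], [7]].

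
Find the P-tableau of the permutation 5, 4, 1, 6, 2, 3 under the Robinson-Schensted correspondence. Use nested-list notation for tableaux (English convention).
Insert 5: appended to row 1. P = [[5]].
Insert 4: 4 bumps 5 from row 1; 5 starts row 2. P = [[4], [5]].
Insert 1: 1 bumps 4 from row 1; 4 bumps 5 from row 2; 5 starts row 3. P = [[1], [4], [5]].
Insert 6: appended to row 1. P = [[1, 6], [4], [5]].
Insert 2: 2 bumps 6 from row 1; 6 appends to row 2. P = [[1, 2], [4, 6], [5]].
Insert 3: appended to row 1. P = [[1, 2, 3], [4, 6], [5]].

So P = [[1, 2, 3], [4, 6], [5]].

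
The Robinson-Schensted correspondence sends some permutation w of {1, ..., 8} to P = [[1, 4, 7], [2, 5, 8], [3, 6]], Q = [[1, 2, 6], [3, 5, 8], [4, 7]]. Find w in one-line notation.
3 6 2 1 5 8 4 7

Reverse the RSK construction: for i from n down to 1, find the cell of Q containing i, remove the entry at that cell from P, and reverse-bump it up through P; the value ejected from row 1 is w(i).

Step i=8: Q has 8 at row 2, column 3; remove 8 from row 2 of P and reverse-bump: 8 enters row 1 and ejects 7. So w(8) = 7. P is now [[1, 4, 8], [2, 5], [3, 6]].
Step i=7: Q has 7 at row 3, column 2; remove 6 from row 3 of P and reverse-bump: 6 enters row 2 and ejects 5; 5 enters row 1 and ejects 4. So w(7) = 4. P is now [[1, 5, 8], [2, 6], [3]].
Step i=6: Q has 6 at row 1, column 3; remove that cell from P, ejecting 8. So w(6) = 8. P is now [[1, 5], [2, 6], [3]].
Step i=5: Q has 5 at row 2, column 2; remove 6 from row 2 of P and reverse-bump: 6 enters row 1 and ejects 5. So w(5) = 5. P is now [[1, 6], [2], [3]].
Step i=4: Q has 4 at row 3, column 1; remove 3 from row 3 of P and reverse-bump: 3 enters row 2 and ejects 2; 2 enters row 1 and ejects 1. So w(4) = 1. P is now [[2, 6], [3]].
Step i=3: Q has 3 at row 2, column 1; remove 3 from row 2 of P and reverse-bump: 3 enters row 1 and ejects 2. So w(3) = 2. P is now [[3, 6]].
Step i=2: Q has 2 at row 1, column 2; remove that cell from P, ejecting 6. So w(2) = 6. P is now [[3]].
Step i=1: Q has 1 at row 1, column 1; remove that cell from P, ejecting 3. So w(1) = 3. P is now [].

So w = 3 6 2 1 5 8 4 7.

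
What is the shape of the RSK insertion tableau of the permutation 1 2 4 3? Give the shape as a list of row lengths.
RSK row insertion gives P = [[1, 2, 3], [4]], which has shape [3, 1].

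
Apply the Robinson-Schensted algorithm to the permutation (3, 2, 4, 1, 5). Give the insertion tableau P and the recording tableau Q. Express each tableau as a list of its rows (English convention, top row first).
Insert each entry of the permutation into P by Schensted row insertion, recording in Q the position of each new cell.

Insert 3: appended to row 1. P = [[3]], Q = [[1]].
Insert 2: 2 bumps 3 from row 1; 3 starts row 2. P = [[2], [3]], Q = [[1], [2]].
Insert 4: appended to row 1. P = [[2, 4], [3]], Q = [[1, 3], [2]].
Insert 1: 1 bumps 2 from row 1; 2 bumps 3 from row 2; 3 starts row 3. P = [[1, 4], [2], [3]], Q = [[1, 3], [2], [4]].
Insert 5: appended to row 1. P = [[1, 4, 5], [2], [3]], Q = [[1, 3, 5], [2], [4]].

So P = [[1, 4, 5], [2], [3]], Q = [[1, 3, 5], [2], [4]].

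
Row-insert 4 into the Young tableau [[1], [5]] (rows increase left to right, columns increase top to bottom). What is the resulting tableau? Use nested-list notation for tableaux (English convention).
[[1, 4], [5]]

4 is larger than every entry of row 1, so it is appended to row 1. The new tableau is [[1, 4], [5]].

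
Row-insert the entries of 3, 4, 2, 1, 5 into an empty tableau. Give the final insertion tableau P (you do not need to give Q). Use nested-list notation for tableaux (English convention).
P = [[1, 4, 5], [2], [3]]

Insert 3: appended to row 1. P = [[3]].
Insert 4: appended to row 1. P = [[3, 4]].
Insert 2: 2 bumps 3 from row 1; 3 starts row 2. P = [[2, 4], [3]].
Insert 1: 1 bumps 2 from row 1; 2 bumps 3 from row 2; 3 starts row 3. P = [[1, 4], [2], [3]].
Insert 5: appended to row 1. P = [[1, 4, 5], [2], [3]].

So P = [[1, 4, 5], [2], [3]].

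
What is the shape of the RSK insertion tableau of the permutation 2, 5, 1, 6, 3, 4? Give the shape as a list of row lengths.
[3, 3]

RSK row insertion gives P = [[1, 3, 4], [2, 5, 6]], which has shape [3, 3].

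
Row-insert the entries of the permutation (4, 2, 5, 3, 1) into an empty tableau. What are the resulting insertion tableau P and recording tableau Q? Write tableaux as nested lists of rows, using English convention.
P = [[1, 3], [2, 5], [4]], Q = [[1, 3], [2, 4], [5]]

Insert each entry of the permutation into P by Schensted row insertion, recording in Q the position of each new cell.

Insert 4: appended to row 1. P = [[4]], Q = [[1]].
Insert 2: 2 bumps 4 from row 1; 4 starts row 2. P = [[2], [4]], Q = [[1], [2]].
Insert 5: appended to row 1. P = [[2, 5], [4]], Q = [[1, 3], [2]].
Insert 3: 3 bumps 5 from row 1; 5 appends to row 2. P = [[2, 3], [4, 5]], Q = [[1, 3], [2, 4]].
Insert 1: 1 bumps 2 from row 1; 2 bumps 4 from row 2; 4 starts row 3. P = [[1, 3], [2, 5], [4]], Q = [[1, 3], [2, 4], [5]].

So P = [[1, 3], [2, 5], [4]], Q = [[1, 3], [2, 4], [5]].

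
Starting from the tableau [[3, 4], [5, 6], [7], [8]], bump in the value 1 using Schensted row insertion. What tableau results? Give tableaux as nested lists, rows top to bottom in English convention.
[[1, 4], [3, 6], [5], [7], [8]]

In row 1, 1 replaces 3 (the leftmost entry greater than 1); 3 is bumped to row 2. In row 2, 3 replaces 5 (the leftmost entry greater than 3); 5 is bumped to row 3. In row 3, 5 replaces 7 (the leftmost entry greater than 5); 7 is bumped to row 4. In row 4, 7 replaces 8 (the leftmost entry greater than 7); 8 is bumped to row 5. 8 starts a new row 5. The new tableau is [[1, 4], [3, 6], [5], [7], [8]].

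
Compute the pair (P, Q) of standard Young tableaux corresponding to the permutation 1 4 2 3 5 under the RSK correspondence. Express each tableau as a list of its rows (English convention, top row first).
P = [[1, 2, 3, 5], [4]], Q = [[1, 2, 4, 5], [3]]

Insert each entry of the permutation into P by Schensted row insertion, recording in Q the position of each new cell.

Insert 1: appended to row 1. P = [[1]], Q = [[1]].
Insert 4: appended to row 1. P = [[1, 4]], Q = [[1, 2]].
Insert 2: 2 bumps 4 from row 1; 4 starts row 2. P = [[1, 2], [4]], Q = [[1, 2], [3]].
Insert 3: appended to row 1. P = [[1, 2, 3], [4]], Q = [[1, 2, 4], [3]].
Insert 5: appended to row 1. P = [[1, 2, 3, 5], [4]], Q = [[1, 2, 4, 5], [3]].

So P = [[1, 2, 3, 5], [4]], Q = [[1, 2, 4, 5], [3]].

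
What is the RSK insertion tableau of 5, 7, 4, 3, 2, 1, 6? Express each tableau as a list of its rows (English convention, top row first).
Insert 5: appended to row 1. P = [[5]].
Insert 7: appended to row 1. P = [[5, 7]].
Insert 4: 4 bumps 5 from row 1; 5 starts row 2. P = [[4, 7], [5]].
Insert 3: 3 bumps 4 from row 1; 4 bumps 5 from row 2; 5 starts row 3. P = [[3, 7], [4], [5]].
Insert 2: 2 bumps 3 from row 1; 3 bumps 4 from row 2; 4 bumps 5 from row 3; 5 starts row 4. P = [[2, 7], [3], [4], [5]].
Insert 1: 1 bumps 2 from row 1; 2 bumps 3 from row 2; 3 bumps 4 from row 3; 4 bumps 5 from row 4; 5 starts row 5. P = [[1, 7], [2], [3], [4], [5]].
Insert 6: 6 bumps 7 from row 1; 7 appends to row 2. P = [[1, 6], [2, 7], [3], [4], [5]].

So P = [[1, 6], [2, 7], [3], [4], [5]].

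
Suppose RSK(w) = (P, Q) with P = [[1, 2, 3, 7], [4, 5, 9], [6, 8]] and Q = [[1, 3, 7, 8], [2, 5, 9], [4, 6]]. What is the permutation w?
6 4 8 1 5 2 3 9 7

Reverse the RSK construction: for i from n down to 1, find the cell of Q containing i, remove the entry at that cell from P, and reverse-bump it up through P; the value ejected from row 1 is w(i).

Step i=9: Q has 9 at row 2, column 3; remove 9 from row 2 of P and reverse-bump: 9 enters row 1 and ejects 7. So w(9) = 7. P is now [[1, 2, 3, 9], [4, 5], [6, 8]].
Step i=8: Q has 8 at row 1, column 4; remove that cell from P, ejecting 9. So w(8) = 9. P is now [[1, 2, 3], [4, 5], [6, 8]].
Step i=7: Q has 7 at row 1, column 3; remove that cell from P, ejecting 3. So w(7) = 3. P is now [[1, 2], [4, 5], [6, 8]].
Step i=6: Q has 6 at row 3, column 2; remove 8 from row 3 of P and reverse-bump: 8 enters row 2 and ejects 5; 5 enters row 1 and ejects 2. So w(6) = 2. P is now [[1, 5], [4, 8], [6]].
Step i=5: Q has 5 at row 2, column 2; remove 8 from row 2 of P and reverse-bump: 8 enters row 1 and ejects 5. So w(5) = 5. P is now [[1, 8], [4], [6]].
Step i=4: Q has 4 at row 3, column 1; remove 6 from row 3 of P and reverse-bump: 6 enters row 2 and ejects 4; 4 enters row 1 and ejects 1. So w(4) = 1. P is now [[4, 8], [6]].
Step i=3: Q has 3 at row 1, column 2; remove that cell from P, ejecting 8. So w(3) = 8. P is now [[4], [6]].
Step i=2: Q has 2 at row 2, column 1; remove 6 from row 2 of P and reverse-bump: 6 enters row 1 and ejects 4. So w(2) = 4. P is now [[6]].
Step i=1: Q has 1 at row 1, column 1; remove that cell from P, ejecting 6. So w(1) = 6. P is now [].

So w = 6 4 8 1 5 2 3 9 7.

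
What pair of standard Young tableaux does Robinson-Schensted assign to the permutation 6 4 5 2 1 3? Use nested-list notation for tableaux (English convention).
P = [[1, 3], [2, 5], [4], [6]], Q = [[1, 3], [2, 6], [4], [5]]

Insert each entry of the permutation into P by Schensted row insertion, recording in Q the position of each new cell.

Insert 6: appended to row 1. P = [[6]].
Insert 4: 4 bumps 6 from row 1; 6 starts row 2. P = [[4], [6]].
Insert 5: appended to row 1. P = [[4, 5], [6]].
Insert 2: 2 bumps 4 from row 1; 4 bumps 6 from row 2; 6 starts row 3. P = [[2, 5], [4], [6]].
Insert 1: 1 bumps 2 from row 1; 2 bumps 4 from row 2; 4 bumps 6 from row 3; 6 starts row 4. P = [[1, 5], [2], [4], [6]].
Insert 3: 3 bumps 5 from row 1; 5 appends to row 2. P = [[1, 3], [2, 5], [4], [6]].

So P = [[1, 3], [2, 5], [4], [6]], Q = [[1, 3], [2, 6], [4], [5]].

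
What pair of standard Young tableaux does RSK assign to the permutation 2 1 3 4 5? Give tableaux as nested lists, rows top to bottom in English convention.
P = [[1, 3, 4, 5], [2]], Q = [[1, 3, 4, 5], [2]]

Insert each entry of the permutation into P by Schensted row insertion, recording in Q the position of each new cell.

Insert 2: appended to row 1. P = [[2]].
Insert 1: 1 bumps 2 from row 1; 2 starts row 2. P = [[1], [2]].
Insert 3: appended to row 1. P = [[1, 3], [2]].
Insert 4: appended to row 1. P = [[1, 3, 4], [2]].
Insert 5: appended to row 1. P = [[1, 3, 4, 5], [2]].

So P = [[1, 3, 4, 5], [2]], Q = [[1, 3, 4, 5], [2]].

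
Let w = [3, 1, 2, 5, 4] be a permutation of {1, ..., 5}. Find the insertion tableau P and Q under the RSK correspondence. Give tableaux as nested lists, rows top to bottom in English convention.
P = [[1, 2, 4], [3, 5]], Q = [[1, 3, 4], [2, 5]]

Insert each entry of the permutation into P by Schensted row insertion, recording in Q the position of each new cell.

Insert 3: appended to row 1. P = [[3]], Q = [[1]].
Insert 1: 1 bumps 3 from row 1; 3 starts row 2. P = [[1], [3]], Q = [[1], [2]].
Insert 2: appended to row 1. P = [[1, 2], [3]], Q = [[1, 3], [2]].
Insert 5: appended to row 1. P = [[1, 2, 5], [3]], Q = [[1, 3, 4], [2]].
Insert 4: 4 bumps 5 from row 1; 5 appends to row 2. P = [[1, 2, 4], [3, 5]], Q = [[1, 3, 4], [2, 5]].

So P = [[1, 2, 4], [3, 5]], Q = [[1, 3, 4], [2, 5]].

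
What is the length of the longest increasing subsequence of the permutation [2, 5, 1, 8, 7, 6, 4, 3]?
3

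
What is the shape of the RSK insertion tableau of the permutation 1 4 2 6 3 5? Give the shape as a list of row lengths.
[4, 2]

Row-insert each entry into an empty tableau.

After inserting 1: P = [[1]].
After inserting 4: P = [[1, 4]].
After inserting 2: P = [[1, 2], [4]].
After inserting 6: P = [[1, 2, 6], [4]].
After inserting 3: P = [[1, 2, 3], [4, 6]].
After inserting 5: P = [[1, 2, 3, 5], [4, 6]].

The final insertion tableau P = [[1, 2, 3, 5], [4, 6]] has shape [4, 2].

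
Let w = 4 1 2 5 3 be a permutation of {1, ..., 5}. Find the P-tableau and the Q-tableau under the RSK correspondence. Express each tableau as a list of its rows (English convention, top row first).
P = [[1, 2, 3], [4, 5]], Q = [[1, 3, 4], [2, 5]]

Insert each entry of the permutation into P by Schensted row insertion, recording in Q the position of each new cell.

Insert 4: appended to row 1. P = [[4]].
Insert 1: 1 bumps 4 from row 1; 4 starts row 2. P = [[1], [4]].
Insert 2: appended to row 1. P = [[1, 2], [4]].
Insert 5: appended to row 1. P = [[1, 2, 5], [4]].
Insert 3: 3 bumps 5 from row 1; 5 appends to row 2. P = [[1, 2, 3], [4, 5]].

So P = [[1, 2, 3], [4, 5]], Q = [[1, 3, 4], [2, 5]].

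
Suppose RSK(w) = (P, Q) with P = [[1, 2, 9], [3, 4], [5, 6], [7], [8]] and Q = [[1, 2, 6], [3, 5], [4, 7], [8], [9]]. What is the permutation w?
Reverse RSK: for i = n, n-1, ..., 1, locate i in Q, remove the corresponding corner cell from P, and reverse-bump its entry up through P; the value ejected from row 1 is w(i).

So w = 5 8 3 1 7 9 6 4 2.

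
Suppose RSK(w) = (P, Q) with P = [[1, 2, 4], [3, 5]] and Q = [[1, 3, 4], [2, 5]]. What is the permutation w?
Reverse the RSK construction: for i from n down to 1, find the cell of Q containing i, remove the entry at that cell from P, and reverse-bump it up through P; the value ejected from row 1 is w(i).

Step i=5: Q has 5 at row 2, column 2; remove 5 from row 2 of P and reverse-bump: 5 enters row 1 and ejects 4. So w(5) = 4. P is now [[1, 2, 5], [3]].
Step i=4: Q has 4 at row 1, column 3; remove that cell from P, ejecting 5. So w(4) = 5. P is now [[1, 2], [3]].
Step i=3: Q has 3 at row 1, column 2; remove that cell from P, ejecting 2. So w(3) = 2. P is now [[1], [3]].
Step i=2: Q has 2 at row 2, column 1; remove 3 from row 2 of P and reverse-bump: 3 enters row 1 and ejects 1. So w(2) = 1. P is now [[3]].
Step i=1: Q has 1 at row 1, column 1; remove that cell from P, ejecting 3. So w(1) = 3. P is now [].

So w = 3 1 2 5 4.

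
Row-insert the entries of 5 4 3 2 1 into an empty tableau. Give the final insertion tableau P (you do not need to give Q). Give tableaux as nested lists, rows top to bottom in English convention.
Insert 5: appended to row 1. P = [[5]].
Insert 4: 4 bumps 5 from row 1; 5 starts row 2. P = [[4], [5]].
Insert 3: 3 bumps 4 from row 1; 4 bumps 5 from row 2; 5 starts row 3. P = [[3], [4], [5]].
Insert 2: 2 bumps 3 from row 1; 3 bumps 4 from row 2; 4 bumps 5 from row 3; 5 starts row 4. P = [[2], [3], [4], [5]].
Insert 1: 1 bumps 2 from row 1; 2 bumps 3 from row 2; 3 bumps 4 from row 3; 4 bumps 5 from row 4; 5 starts row 5. P = [[1], [2], [3], [4], [5]].

So P = [[1], [2], [3], [4], [5]].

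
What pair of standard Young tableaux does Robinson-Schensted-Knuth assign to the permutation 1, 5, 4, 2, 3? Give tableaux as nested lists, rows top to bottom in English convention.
P = [[1, 2, 3], [4], [5]], Q = [[1, 2, 5], [3], [4]]

Insert each entry of the permutation into P by Schensted row insertion, recording in Q the position of each new cell.

Insert 1: appended to row 1. P = [[1]].
Insert 5: appended to row 1. P = [[1, 5]].
Insert 4: 4 bumps 5 from row 1; 5 starts row 2. P = [[1, 4], [5]].
Insert 2: 2 bumps 4 from row 1; 4 bumps 5 from row 2; 5 starts row 3. P = [[1, 2], [4], [5]].
Insert 3: appended to row 1. P = [[1, 2, 3], [4], [5]].

So P = [[1, 2, 3], [4], [5]], Q = [[1, 2, 5], [3], [4]].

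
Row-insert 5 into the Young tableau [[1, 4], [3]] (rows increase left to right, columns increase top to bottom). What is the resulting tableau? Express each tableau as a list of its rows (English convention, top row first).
5 is larger than every entry of row 1, so it is appended to row 1. The new tableau is [[1, 4, 5], [3]].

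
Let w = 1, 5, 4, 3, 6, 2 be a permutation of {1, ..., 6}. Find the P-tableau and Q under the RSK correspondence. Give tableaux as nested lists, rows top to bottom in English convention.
P = [[1, 2, 6], [3], [4], [5]], Q = [[1, 2, 5], [3], [4], [6]]

Insert each entry of the permutation into P by Schensted row insertion, recording in Q the position of each new cell.

Insert 1: appended to row 1. P = [[1]].
Insert 5: appended to row 1. P = [[1, 5]].
Insert 4: 4 bumps 5 from row 1; 5 starts row 2. P = [[1, 4], [5]].
Insert 3: 3 bumps 4 from row 1; 4 bumps 5 from row 2; 5 starts row 3. P = [[1, 3], [4], [5]].
Insert 6: appended to row 1. P = [[1, 3, 6], [4], [5]].
Insert 2: 2 bumps 3 from row 1; 3 bumps 4 from row 2; 4 bumps 5 from row 3; 5 starts row 4. P = [[1, 2, 6], [3], [4], [5]].

So P = [[1, 2, 6], [3], [4], [5]], Q = [[1, 2, 5], [3], [4], [6]].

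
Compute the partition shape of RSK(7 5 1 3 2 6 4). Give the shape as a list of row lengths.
RSK row insertion gives P = [[1, 2, 4], [3, 6], [5], [7]], which has shape [3, 2, 1, 1].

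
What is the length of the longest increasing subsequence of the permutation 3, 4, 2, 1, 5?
3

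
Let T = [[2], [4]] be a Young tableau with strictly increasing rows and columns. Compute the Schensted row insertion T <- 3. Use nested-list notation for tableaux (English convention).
[[2, 3], [4]]

3 is larger than every entry of row 1, so it is appended to row 1. The new tableau is [[2, 3], [4]].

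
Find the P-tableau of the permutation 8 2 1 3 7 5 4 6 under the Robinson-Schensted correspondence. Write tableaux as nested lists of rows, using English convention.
P = [[1, 3, 4, 6], [2, 5], [7], [8]]

Insert 8: appended to row 1. P = [[8]].
Insert 2: 2 bumps 8 from row 1; 8 starts row 2. P = [[2], [8]].
Insert 1: 1 bumps 2 from row 1; 2 bumps 8 from row 2; 8 starts row 3. P = [[1], [2], [8]].
Insert 3: appended to row 1. P = [[1, 3], [2], [8]].
Insert 7: appended to row 1. P = [[1, 3, 7], [2], [8]].
Insert 5: 5 bumps 7 from row 1; 7 appends to row 2. P = [[1, 3, 5], [2, 7], [8]].
Insert 4: 4 bumps 5 from row 1; 5 bumps 7 from row 2; 7 bumps 8 from row 3; 8 starts row 4. P = [[1, 3, 4], [2, 5], [7], [8]].
Insert 6: appended to row 1. P = [[1, 3, 4, 6], [2, 5], [7], [8]].

So P = [[1, 3, 4, 6], [2, 5], [7], [8]].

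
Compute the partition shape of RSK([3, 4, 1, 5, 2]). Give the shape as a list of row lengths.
[3, 2]

Row-insert each entry into an empty tableau.

After inserting 3: P = [[3]].
After inserting 4: P = [[3, 4]].
After inserting 1: P = [[1, 4], [3]].
After inserting 5: P = [[1, 4, 5], [3]].
After inserting 2: P = [[1, 2, 5], [3, 4]].

The final insertion tableau P = [[1, 2, 5], [3, 4]] has shape [3, 2].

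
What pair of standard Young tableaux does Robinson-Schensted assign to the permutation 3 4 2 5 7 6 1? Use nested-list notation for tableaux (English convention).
P = [[1, 4, 5, 6], [2, 7], [3]], Q = [[1, 2, 4, 5], [3, 6], [7]]

Insert each entry of the permutation into P by Schensted row insertion, recording in Q the position of each new cell.

Insert 3: appended to row 1. P = [[3]].
Insert 4: appended to row 1. P = [[3, 4]].
Insert 2: 2 bumps 3 from row 1; 3 starts row 2. P = [[2, 4], [3]].
Insert 5: appended to row 1. P = [[2, 4, 5], [3]].
Insert 7: appended to row 1. P = [[2, 4, 5, 7], [3]].
Insert 6: 6 bumps 7 from row 1; 7 appends to row 2. P = [[2, 4, 5, 6], [3, 7]].
Insert 1: 1 bumps 2 from row 1; 2 bumps 3 from row 2; 3 starts row 3. P = [[1, 4, 5, 6], [2, 7], [3]].

So P = [[1, 4, 5, 6], [2, 7], [3]], Q = [[1, 2, 4, 5], [3, 6], [7]].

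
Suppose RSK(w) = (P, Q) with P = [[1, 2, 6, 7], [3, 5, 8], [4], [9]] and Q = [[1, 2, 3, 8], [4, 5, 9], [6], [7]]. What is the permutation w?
4 5 9 1 6 3 2 8 7

Reverse the RSK construction: for i from n down to 1, find the cell of Q containing i, remove the entry at that cell from P, and reverse-bump it up through P; the value ejected from row 1 is w(i).

Step i=9: Q has 9 at row 2, column 3; remove 8 from row 2 of P and reverse-bump: 8 enters row 1 and ejects 7. So w(9) = 7. P is now [[1, 2, 6, 8], [3, 5], [4], [9]].
Step i=8: Q has 8 at row 1, column 4; remove that cell from P, ejecting 8. So w(8) = 8. P is now [[1, 2, 6], [3, 5], [4], [9]].
Step i=7: Q has 7 at row 4, column 1; remove 9 from row 4 of P and reverse-bump: 9 enters row 3 and ejects 4; 4 enters row 2 and ejects 3; 3 enters row 1 and ejects 2. So w(7) = 2. P is now [[1, 3, 6], [4, 5], [9]].
Step i=6: Q has 6 at row 3, column 1; remove 9 from row 3 of P and reverse-bump: 9 enters row 2 and ejects 5; 5 enters row 1 and ejects 3. So w(6) = 3. P is now [[1, 5, 6], [4, 9]].
Step i=5: Q has 5 at row 2, column 2; remove 9 from row 2 of P and reverse-bump: 9 enters row 1 and ejects 6. So w(5) = 6. P is now [[1, 5, 9], [4]].
Step i=4: Q has 4 at row 2, column 1; remove 4 from row 2 of P and reverse-bump: 4 enters row 1 and ejects 1. So w(4) = 1. P is now [[4, 5, 9]].
Step i=3: Q has 3 at row 1, column 3; remove that cell from P, ejecting 9. So w(3) = 9. P is now [[4, 5]].
Step i=2: Q has 2 at row 1, column 2; remove that cell from P, ejecting 5. So w(2) = 5. P is now [[4]].
Step i=1: Q has 1 at row 1, column 1; remove that cell from P, ejecting 4. So w(1) = 4. P is now [].

So w = 4 5 9 1 6 3 2 8 7.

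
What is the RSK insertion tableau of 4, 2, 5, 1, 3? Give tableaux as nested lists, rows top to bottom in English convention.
Insert 4: appended to row 1. P = [[4]].
Insert 2: 2 bumps 4 from row 1; 4 starts row 2. P = [[2], [4]].
Insert 5: appended to row 1. P = [[2, 5], [4]].
Insert 1: 1 bumps 2 from row 1; 2 bumps 4 from row 2; 4 starts row 3. P = [[1, 5], [2], [4]].
Insert 3: 3 bumps 5 from row 1; 5 appends to row 2. P = [[1, 3], [2, 5], [4]].

So P = [[1, 3], [2, 5], [4]].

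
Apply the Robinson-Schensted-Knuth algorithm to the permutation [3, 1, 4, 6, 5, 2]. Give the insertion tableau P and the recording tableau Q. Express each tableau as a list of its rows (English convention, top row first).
Insert each entry of the permutation into P by Schensted row insertion, recording in Q the position of each new cell.

Insert 3: appended to row 1. P = [[3]].
Insert 1: 1 bumps 3 from row 1; 3 starts row 2. P = [[1], [3]].
Insert 4: appended to row 1. P = [[1, 4], [3]].
Insert 6: appended to row 1. P = [[1, 4, 6], [3]].
Insert 5: 5 bumps 6 from row 1; 6 appends to row 2. P = [[1, 4, 5], [3, 6]].
Insert 2: 2 bumps 4 from row 1; 4 bumps 6 from row 2; 6 starts row 3. P = [[1, 2, 5], [3, 4], [6]].

So P = [[1, 2, 5], [3, 4], [6]], Q = [[1, 3, 4], [2, 5], [6]].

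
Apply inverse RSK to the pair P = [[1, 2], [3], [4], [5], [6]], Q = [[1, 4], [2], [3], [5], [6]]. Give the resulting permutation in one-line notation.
Reverse the RSK construction: for i from n down to 1, find the cell of Q containing i, remove the entry at that cell from P, and reverse-bump it up through P; the value ejected from row 1 is w(i).

Step i=6: Q has 6 at row 5, column 1; remove 6 from row 5 of P and reverse-bump: 6 enters row 4 and ejects 5; 5 enters row 3 and ejects 4; 4 enters row 2 and ejects 3; 3 enters row 1 and ejects 2. So w(6) = 2. P is now [[1, 3], [4], [5], [6]].
Step i=5: Q has 5 at row 4, column 1; remove 6 from row 4 of P and reverse-bump: 6 enters row 3 and ejects 5; 5 enters row 2 and ejects 4; 4 enters row 1 and ejects 3. So w(5) = 3. P is now [[1, 4], [5], [6]].
Step i=4: Q has 4 at row 1, column 2; remove that cell from P, ejecting 4. So w(4) = 4. P is now [[1], [5], [6]].
Step i=3: Q has 3 at row 3, column 1; remove 6 from row 3 of P and reverse-bump: 6 enters row 2 and ejects 5; 5 enters row 1 and ejects 1. So w(3) = 1. P is now [[5], [6]].
Step i=2: Q has 2 at row 2, column 1; remove 6 from row 2 of P and reverse-bump: 6 enters row 1 and ejects 5. So w(2) = 5. P is now [[6]].
Step i=1: Q has 1 at row 1, column 1; remove that cell from P, ejecting 6. So w(1) = 6. P is now [].

So w = 6 5 1 4 3 2.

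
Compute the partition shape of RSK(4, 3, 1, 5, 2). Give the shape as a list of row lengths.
RSK row insertion gives P = [[1, 2], [3, 5], [4]], which has shape [2, 2, 1].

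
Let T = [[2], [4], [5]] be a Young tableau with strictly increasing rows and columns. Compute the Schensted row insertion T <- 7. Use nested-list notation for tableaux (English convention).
[[2, 7], [4], [5]]

7 is larger than every entry of row 1, so it is appended to row 1. The new tableau is [[2, 7], [4], [5]].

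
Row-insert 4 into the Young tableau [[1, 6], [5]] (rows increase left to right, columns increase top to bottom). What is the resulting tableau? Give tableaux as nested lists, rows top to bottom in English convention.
[[1, 4], [5, 6]]

In row 1, 4 replaces 6 (the leftmost entry greater than 4); 6 is bumped to row 2. 6 is appended to row 2. The new tableau is [[1, 4], [5, 6]].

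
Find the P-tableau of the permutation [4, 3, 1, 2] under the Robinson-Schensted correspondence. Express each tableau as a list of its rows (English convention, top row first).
Insert 4: appended to row 1. P = [[4]].
Insert 3: 3 bumps 4 from row 1; 4 starts row 2. P = [[3], [4]].
Insert 1: 1 bumps 3 from row 1; 3 bumps 4 from row 2; 4 starts row 3. P = [[1], [3], [4]].
Insert 2: appended to row 1. P = [[1, 2], [3], [4]].

So P = [[1, 2], [3], [4]].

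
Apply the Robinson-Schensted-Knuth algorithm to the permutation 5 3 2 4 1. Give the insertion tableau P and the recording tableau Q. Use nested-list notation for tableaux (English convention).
P = [[1, 4], [2], [3], [5]], Q = [[1, 4], [2], [3], [5]]

Insert each entry of the permutation into P by Schensted row insertion, recording in Q the position of each new cell.

Insert 5: appended to row 1. P = [[5]].
Insert 3: 3 bumps 5 from row 1; 5 starts row 2. P = [[3], [5]].
Insert 2: 2 bumps 3 from row 1; 3 bumps 5 from row 2; 5 starts row 3. P = [[2], [3], [5]].
Insert 4: appended to row 1. P = [[2, 4], [3], [5]].
Insert 1: 1 bumps 2 from row 1; 2 bumps 3 from row 2; 3 bumps 5 from row 3; 5 starts row 4. P = [[1, 4], [2], [3], [5]].

So P = [[1, 4], [2], [3], [5]], Q = [[1, 4], [2], [3], [5]].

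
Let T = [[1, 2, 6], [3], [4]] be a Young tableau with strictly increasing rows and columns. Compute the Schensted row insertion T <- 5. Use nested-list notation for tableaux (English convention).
In row 1, 5 replaces 6 (the leftmost entry greater than 5); 6 is bumped to row 2. 6 is appended to row 2. The new tableau is [[1, 2, 5], [3, 6], [4]].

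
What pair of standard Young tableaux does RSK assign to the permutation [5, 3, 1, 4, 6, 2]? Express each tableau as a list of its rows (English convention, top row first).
Insert each entry of the permutation into P by Schensted row insertion, recording in Q the position of each new cell.

Insert 5: appended to row 1. P = [[5]].
Insert 3: 3 bumps 5 from row 1; 5 starts row 2. P = [[3], [5]].
Insert 1: 1 bumps 3 from row 1; 3 bumps 5 from row 2; 5 starts row 3. P = [[1], [3], [5]].
Insert 4: appended to row 1. P = [[1, 4], [3], [5]].
Insert 6: appended to row 1. P = [[1, 4, 6], [3], [5]].
Insert 2: 2 bumps 4 from row 1; 4 appends to row 2. P = [[1, 2, 6], [3, 4], [5]].

So P = [[1, 2, 6], [3, 4], [5]], Q = [[1, 4, 5], [2, 6], [3]].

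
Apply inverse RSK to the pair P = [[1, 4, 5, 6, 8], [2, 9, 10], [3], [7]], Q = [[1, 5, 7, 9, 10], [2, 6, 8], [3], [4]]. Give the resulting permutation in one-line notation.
Reverse the RSK construction: for i from n down to 1, find the cell of Q containing i, remove the entry at that cell from P, and reverse-bump it up through P; the value ejected from row 1 is w(i).

Step i=10: Q has 10 at row 1, column 5; remove that cell from P, ejecting 8. So w(10) = 8. P is now [[1, 4, 5, 6], [2, 9, 10], [3], [7]].
Step i=9: Q has 9 at row 1, column 4; remove that cell from P, ejecting 6. So w(9) = 6. P is now [[1, 4, 5], [2, 9, 10], [3], [7]].
Step i=8: Q has 8 at row 2, column 3; remove 10 from row 2 of P and reverse-bump: 10 enters row 1 and ejects 5. So w(8) = 5. P is now [[1, 4, 10], [2, 9], [3], [7]].
Step i=7: Q has 7 at row 1, column 3; remove that cell from P, ejecting 10. So w(7) = 10. P is now [[1, 4], [2, 9], [3], [7]].
Step i=6: Q has 6 at row 2, column 2; remove 9 from row 2 of P and reverse-bump: 9 enters row 1 and ejects 4. So w(6) = 4. P is now [[1, 9], [2], [3], [7]].
Step i=5: Q has 5 at row 1, column 2; remove that cell from P, ejecting 9. So w(5) = 9. P is now [[1], [2], [3], [7]].
Step i=4: Q has 4 at row 4, column 1; remove 7 from row 4 of P and reverse-bump: 7 enters row 3 and ejects 3; 3 enters row 2 and ejects 2; 2 enters row 1 and ejects 1. So w(4) = 1. P is now [[2], [3], [7]].
Step i=3: Q has 3 at row 3, column 1; remove 7 from row 3 of P and reverse-bump: 7 enters row 2 and ejects 3; 3 enters row 1 and ejects 2. So w(3) = 2. P is now [[3], [7]].
Step i=2: Q has 2 at row 2, column 1; remove 7 from row 2 of P and reverse-bump: 7 enters row 1 and ejects 3. So w(2) = 3. P is now [[7]].
Step i=1: Q has 1 at row 1, column 1; remove that cell from P, ejecting 7. So w(1) = 7. P is now [].

So w = 7 3 2 1 9 4 10 5 6 8.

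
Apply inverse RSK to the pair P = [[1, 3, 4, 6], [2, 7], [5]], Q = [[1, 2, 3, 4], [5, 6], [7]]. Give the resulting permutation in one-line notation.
2 3 5 7 4 6 1

Reverse the RSK construction: for i from n down to 1, find the cell of Q containing i, remove the entry at that cell from P, and reverse-bump it up through P; the value ejected from row 1 is w(i).

Step i=7: Q has 7 at row 3, column 1; remove 5 from row 3 of P and reverse-bump: 5 enters row 2 and ejects 2; 2 enters row 1 and ejects 1. So w(7) = 1. P is now [[2, 3, 4, 6], [5, 7]].
Step i=6: Q has 6 at row 2, column 2; remove 7 from row 2 of P and reverse-bump: 7 enters row 1 and ejects 6. So w(6) = 6. P is now [[2, 3, 4, 7], [5]].
Step i=5: Q has 5 at row 2, column 1; remove 5 from row 2 of P and reverse-bump: 5 enters row 1 and ejects 4. So w(5) = 4. P is now [[2, 3, 5, 7]].
Step i=4: Q has 4 at row 1, column 4; remove that cell from P, ejecting 7. So w(4) = 7. P is now [[2, 3, 5]].
Step i=3: Q has 3 at row 1, column 3; remove that cell from P, ejecting 5. So w(3) = 5. P is now [[2, 3]].
Step i=2: Q has 2 at row 1, column 2; remove that cell from P, ejecting 3. So w(2) = 3. P is now [[2]].
Step i=1: Q has 1 at row 1, column 1; remove that cell from P, ejecting 2. So w(1) = 2. P is now [].

So w = 2 3 5 7 4 6 1.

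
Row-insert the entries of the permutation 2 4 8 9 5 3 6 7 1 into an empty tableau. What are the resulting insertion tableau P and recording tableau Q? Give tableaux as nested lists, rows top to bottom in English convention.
Insert each entry of the permutation into P by Schensted row insertion, recording in Q the position of each new cell.

Insert 2: appended to row 1. P = [[2]].
Insert 4: appended to row 1. P = [[2, 4]].
Insert 8: appended to row 1. P = [[2, 4, 8]].
Insert 9: appended to row 1. P = [[2, 4, 8, 9]].
Insert 5: 5 bumps 8 from row 1; 8 starts row 2. P = [[2, 4, 5, 9], [8]].
Insert 3: 3 bumps 4 from row 1; 4 bumps 8 from row 2; 8 starts row 3. P = [[2, 3, 5, 9], [4], [8]].
Insert 6: 6 bumps 9 from row 1; 9 appends to row 2. P = [[2, 3, 5, 6], [4, 9], [8]].
Insert 7: appended to row 1. P = [[2, 3, 5, 6, 7], [4, 9], [8]].
Insert 1: 1 bumps 2 from row 1; 2 bumps 4 from row 2; 4 bumps 8 from row 3; 8 starts row 4. P = [[1, 3, 5, 6, 7], [2, 9], [4], [8]].

So P = [[1, 3, 5, 6, 7], [2, 9], [4], [8]], Q = [[1, 2, 3, 4, 8], [5, 7], [6], [9]].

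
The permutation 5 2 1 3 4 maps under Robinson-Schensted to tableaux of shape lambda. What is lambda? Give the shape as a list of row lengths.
[3, 1, 1]

Row-insert each entry into an empty tableau.

After inserting 5: P = [[5]].
After inserting 2: P = [[2], [5]].
After inserting 1: P = [[1], [2], [5]].
After inserting 3: P = [[1, 3], [2], [5]].
After inserting 4: P = [[1, 3, 4], [2], [5]].

The final insertion tableau P = [[1, 3, 4], [2], [5]] has shape [3, 1, 1].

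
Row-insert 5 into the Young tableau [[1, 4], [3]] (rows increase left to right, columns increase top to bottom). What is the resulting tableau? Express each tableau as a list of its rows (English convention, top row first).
[[1, 4, 5], [3]]

5 is larger than every entry of row 1, so it is appended to row 1. The new tableau is [[1, 4, 5], [3]].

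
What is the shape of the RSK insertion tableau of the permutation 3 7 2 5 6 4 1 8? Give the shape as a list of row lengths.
Row-insert each entry into an empty tableau.

After inserting 3: P = [[3]].
After inserting 7: P = [[3, 7]].
After inserting 2: P = [[2, 7], [3]].
After inserting 5: P = [[2, 5], [3, 7]].
After inserting 6: P = [[2, 5, 6], [3, 7]].
After inserting 4: P = [[2, 4, 6], [3, 5], [7]].
After inserting 1: P = [[1, 4, 6], [2, 5], [3], [7]].
After inserting 8: P = [[1, 4, 6, 8], [2, 5], [3], [7]].

The final insertion tableau P = [[1, 4, 6, 8], [2, 5], [3], [7]] has shape [4, 2, 1, 1].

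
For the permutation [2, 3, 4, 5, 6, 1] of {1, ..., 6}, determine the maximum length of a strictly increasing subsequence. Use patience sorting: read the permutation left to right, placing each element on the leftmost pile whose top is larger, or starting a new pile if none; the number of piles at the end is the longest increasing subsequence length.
5

2: new pile. tops = [2]
3: new pile. tops = [2, 3]
4: new pile. tops = [2, 3, 4]
5: new pile. tops = [2, 3, 4, 5]
6: new pile. tops = [2, 3, 4, 5, 6]
1: onto pile 1 (replacing 2). tops = [1, 3, 4, 5, 6]

5 piles, so the longest increasing subsequence has length 5.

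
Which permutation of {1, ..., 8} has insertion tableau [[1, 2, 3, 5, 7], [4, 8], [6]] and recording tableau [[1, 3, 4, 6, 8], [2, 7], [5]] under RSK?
Reverse the RSK construction: for i from n down to 1, find the cell of Q containing i, remove the entry at that cell from P, and reverse-bump it up through P; the value ejected from row 1 is w(i).

Step i=8: Q has 8 at row 1, column 5; remove that cell from P, ejecting 7. So w(8) = 7. P is now [[1, 2, 3, 5], [4, 8], [6]].
Step i=7: Q has 7 at row 2, column 2; remove 8 from row 2 of P and reverse-bump: 8 enters row 1 and ejects 5. So w(7) = 5. P is now [[1, 2, 3, 8], [4], [6]].
Step i=6: Q has 6 at row 1, column 4; remove that cell from P, ejecting 8. So w(6) = 8. P is now [[1, 2, 3], [4], [6]].
Step i=5: Q has 5 at row 3, column 1; remove 6 from row 3 of P and reverse-bump: 6 enters row 2 and ejects 4; 4 enters row 1 and ejects 3. So w(5) = 3. P is now [[1, 2, 4], [6]].
Step i=4: Q has 4 at row 1, column 3; remove that cell from P, ejecting 4. So w(4) = 4. P is now [[1, 2], [6]].
Step i=3: Q has 3 at row 1, column 2; remove that cell from P, ejecting 2. So w(3) = 2. P is now [[1], [6]].
Step i=2: Q has 2 at row 2, column 1; remove 6 from row 2 of P and reverse-bump: 6 enters row 1 and ejects 1. So w(2) = 1. P is now [[6]].
Step i=1: Q has 1 at row 1, column 1; remove that cell from P, ejecting 6. So w(1) = 6. P is now [].

So w = 6 1 2 4 3 8 5 7.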